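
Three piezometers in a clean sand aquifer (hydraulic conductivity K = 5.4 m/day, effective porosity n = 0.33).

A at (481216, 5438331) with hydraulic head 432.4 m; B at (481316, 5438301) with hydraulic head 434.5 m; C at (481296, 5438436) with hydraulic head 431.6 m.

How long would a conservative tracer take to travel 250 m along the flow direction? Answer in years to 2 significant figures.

With h = a·x + b·y + c and A as origin, the differences give:
  100·a + (-30)·b = +2.1
  80·a + 105·b = -0.8
Eliminate b (×105 and ×(-30), subtract): 12900·a = 196.50 → a = ∂h/∂x = +0.01523
Back-substitute: b = ∂h/∂y = -0.01922.
|∇h| = √(0.01523² + -0.01922²) = 0.02452
Seepage velocity v = K·i/n = 5.4 × 0.02452 / 0.33 = 0.4012 m/day.
t = 250 / 0.4012 = 623.1 days = 1.71 years.

1.7 years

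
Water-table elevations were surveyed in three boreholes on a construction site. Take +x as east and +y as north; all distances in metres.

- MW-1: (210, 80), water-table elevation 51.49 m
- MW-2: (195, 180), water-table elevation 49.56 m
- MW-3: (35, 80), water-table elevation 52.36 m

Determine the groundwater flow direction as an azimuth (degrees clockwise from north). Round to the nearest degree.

With h = a·x + b·y + c and MW-1 as origin, the differences give:
  (-15)·a + 100·b = -1.93
  (-175)·a + 0·b = +0.87
Eliminate b (×0 and ×100, subtract): 17500·a = -87.000 → a = ∂h/∂x = -0.004971
Back-substitute: b = ∂h/∂y = -0.02005.
Flow direction (−∇h) has components (+0.004971 E, +0.02005 N).
Azimuth = atan2(E, N) = atan2(+0.004971, +0.02005) = 13.9° ≈ 014°.

014°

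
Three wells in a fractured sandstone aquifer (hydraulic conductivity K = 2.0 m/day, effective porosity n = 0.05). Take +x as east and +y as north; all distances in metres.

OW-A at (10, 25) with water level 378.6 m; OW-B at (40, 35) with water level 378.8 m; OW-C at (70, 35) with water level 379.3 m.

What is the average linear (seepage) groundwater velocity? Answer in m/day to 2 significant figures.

Taking OW-A as reference: OW-B−OW-A = (30, 10, +0.2); OW-C−OW-A = (60, 10, +0.7).
Solve a·Δx + b·Δy = Δh: det = 30·10 − 60·10 = -300.
∂h/∂x = [(+0.2)·10 − (+0.7)·10] / -300 = +0.01667
∂h/∂y = [30·(+0.7) − 60·(+0.2)] / -300 = -0.03000
|∇h| = √(0.01667² + -0.03000²) = 0.03432
Seepage velocity v = K·i/n = 2.0 × 0.03432 / 0.05 = 1.373 m/day.

1.4 m/day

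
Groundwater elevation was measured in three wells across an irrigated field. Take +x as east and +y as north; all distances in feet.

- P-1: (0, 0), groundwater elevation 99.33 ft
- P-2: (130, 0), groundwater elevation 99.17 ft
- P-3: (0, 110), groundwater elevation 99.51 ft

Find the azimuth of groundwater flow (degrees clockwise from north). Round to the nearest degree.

∂h/∂x = (99.17 − 99.33) / (130 − 0) = -0.001231
∂h/∂y = (99.51 − 99.33) / (110 − 0) = +0.001636
Flow direction (−∇h) has components (+0.001231 E, -0.001636 N).
Azimuth = atan2(E, N) = atan2(+0.001231, -0.001636) = 143.1° ≈ 143°.

143°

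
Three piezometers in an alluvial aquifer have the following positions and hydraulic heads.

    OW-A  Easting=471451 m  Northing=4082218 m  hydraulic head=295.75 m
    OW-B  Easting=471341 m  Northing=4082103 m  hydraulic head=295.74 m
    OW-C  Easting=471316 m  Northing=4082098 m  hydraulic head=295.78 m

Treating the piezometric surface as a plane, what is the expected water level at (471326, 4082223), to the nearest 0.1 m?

296.0 m

Taking OW-A as reference: OW-B−OW-A = (-110, -115, -0.01); OW-C−OW-A = (-135, -120, +0.03).
Solve a·Δx + b·Δy = Δh: det = (-110)·(-120) − (-135)·(-115) = -2325.
∂h/∂x = [(-0.01)·(-120) − (+0.03)·(-115)] / -2325 = -0.002000
∂h/∂y = [(-110)·(+0.03) − (-135)·(-0.01)] / -2325 = +0.002000
h(471326, 4082223) = 295.75 + (-0.002000)·(-125) + (+0.002000)·(5) = 295.75 +0.250 +0.010 = 296.010 m.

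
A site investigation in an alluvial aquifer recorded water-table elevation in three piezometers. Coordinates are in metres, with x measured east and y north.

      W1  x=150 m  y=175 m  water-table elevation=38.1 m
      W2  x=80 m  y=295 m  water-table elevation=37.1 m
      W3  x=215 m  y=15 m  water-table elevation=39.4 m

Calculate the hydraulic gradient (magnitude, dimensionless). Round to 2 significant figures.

Differences from W1: to W2 (Δx, Δy, Δh) = (-70, 120, -1.0); to W3 = (65, -160, +1.3).
Solve a·Δx + b·Δy = Δh: det = (-70)·(-160) − 65·120 = 3400.
∂h/∂x = [(-1.0)·(-160) − (+1.3)·120] / 3400 = +0.001176
∂h/∂y = [(-70)·(+1.3) − 65·(-1.0)] / 3400 = -0.007647
|∇h| = √(0.001176² + -0.007647²) = 0.007737

0.0077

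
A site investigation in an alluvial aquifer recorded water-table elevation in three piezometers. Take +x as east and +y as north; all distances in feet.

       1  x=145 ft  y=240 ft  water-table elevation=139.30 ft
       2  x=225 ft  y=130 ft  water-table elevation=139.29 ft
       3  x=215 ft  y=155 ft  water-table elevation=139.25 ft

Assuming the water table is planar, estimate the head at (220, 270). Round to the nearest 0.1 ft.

Differences from 1: to 2 (Δx, Δy, Δh) = (80, -110, -0.01); to 3 = (70, -85, -0.05).
Determinant of the coordinate differences = 80·(-85) − 70·(-110) = 900.
∂h/∂x = [(-0.01)·(-85) − (-0.05)·(-110)] / 900 = -0.005167
∂h/∂y = [80·(-0.05) − 70·(-0.01)] / 900 = -0.003667
h(220, 270) = 139.30 + (-0.005167)·(75) + (-0.003667)·(30) = 139.30 -0.387 -0.110 = 138.803 ft.

138.8 ft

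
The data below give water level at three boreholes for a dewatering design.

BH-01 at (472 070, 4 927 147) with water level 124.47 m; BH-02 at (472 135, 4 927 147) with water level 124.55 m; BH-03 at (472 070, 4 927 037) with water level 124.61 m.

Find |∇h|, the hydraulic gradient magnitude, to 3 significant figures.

0.00177

∂h/∂x = (124.55 − 124.47) / (472135 − 472070) = +0.001231
∂h/∂y = (124.61 − 124.47) / (4927037 − 4927147) = -0.001273
|∇h| = √(0.001231² + -0.001273²) = 0.001771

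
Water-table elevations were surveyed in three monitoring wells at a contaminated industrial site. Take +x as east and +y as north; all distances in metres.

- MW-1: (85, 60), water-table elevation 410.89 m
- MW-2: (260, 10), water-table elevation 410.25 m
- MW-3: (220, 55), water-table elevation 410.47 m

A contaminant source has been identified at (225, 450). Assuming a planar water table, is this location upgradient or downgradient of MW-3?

Three-point gradient (reference MW-1): Δ to MW-2 = (175, -50, -0.64), Δ to MW-3 = (135, -5, -0.42).
∂h/∂x = -0.003030, ∂h/∂y = +0.002196 (det = 5875).
Head at (225, 450) = 410.89 + (-0.003030)·(140) + (+0.002196)·(390) = 411.32 m.
That is higher than the 410.47 m at MW-3, so the point is upgradient.

upgradient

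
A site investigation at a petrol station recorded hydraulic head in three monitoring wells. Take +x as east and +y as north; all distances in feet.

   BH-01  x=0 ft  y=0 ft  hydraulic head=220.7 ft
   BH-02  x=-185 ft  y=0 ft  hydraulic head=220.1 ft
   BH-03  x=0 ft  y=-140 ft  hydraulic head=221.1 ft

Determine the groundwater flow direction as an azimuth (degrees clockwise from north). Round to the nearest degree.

∂h/∂x = (220.1 − 220.7) / (-185 − 0) = +0.003243
∂h/∂y = (221.1 − 220.7) / (-140 − 0) = -0.002857
Flow direction (−∇h) has components (-0.003243 E, +0.002857 N).
Azimuth = atan2(E, N) = atan2(-0.003243, +0.002857) = 311.4° ≈ 311°.

311°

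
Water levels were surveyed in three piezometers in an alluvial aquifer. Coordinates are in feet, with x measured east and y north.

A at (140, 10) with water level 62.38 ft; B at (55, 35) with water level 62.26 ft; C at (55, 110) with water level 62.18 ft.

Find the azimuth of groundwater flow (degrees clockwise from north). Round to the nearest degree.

Differences from A: to B (Δx, Δy, Δh) = (-85, 25, -0.12); to C = (-85, 100, -0.20).
Solve a·Δx + b·Δy = Δh: det = (-85)·100 − (-85)·25 = -6375.
∂h/∂x = [(-0.12)·100 − (-0.20)·25] / -6375 = +0.001098
∂h/∂y = [(-85)·(-0.20) − (-85)·(-0.12)] / -6375 = -0.001067
Flow direction (−∇h) has components (-0.001098 E, +0.001067 N).
Azimuth = atan2(E, N) = atan2(-0.001098, +0.001067) = 314.2° ≈ 314°.

314°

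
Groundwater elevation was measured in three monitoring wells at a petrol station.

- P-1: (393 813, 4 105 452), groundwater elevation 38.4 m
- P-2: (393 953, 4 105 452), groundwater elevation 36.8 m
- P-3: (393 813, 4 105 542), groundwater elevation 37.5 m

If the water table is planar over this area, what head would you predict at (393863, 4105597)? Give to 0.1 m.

36.4 m

∂h/∂x = (36.8 − 38.4) / (393953 − 393813) = -0.01143
∂h/∂y = (37.5 − 38.4) / (4105542 − 4105452) = -0.010000
h(393863, 4105597) = 38.4 + (-0.01143)·(50) + (-0.010000)·(145) = 38.4 -0.571 -1.450 = 36.379 m.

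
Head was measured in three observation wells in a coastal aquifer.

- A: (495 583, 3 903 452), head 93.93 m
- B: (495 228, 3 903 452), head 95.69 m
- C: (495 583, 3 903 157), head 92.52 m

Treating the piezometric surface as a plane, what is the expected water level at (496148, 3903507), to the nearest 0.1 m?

∂h/∂x = (95.69 − 93.93) / (495228 − 495583) = -0.004958
∂h/∂y = (92.52 − 93.93) / (3903157 − 3903452) = +0.004780
h(496148, 3903507) = 93.93 + (-0.004958)·(565) + (+0.004780)·(55) = 93.93 -2.801 +0.263 = 91.392 m.

91.4 m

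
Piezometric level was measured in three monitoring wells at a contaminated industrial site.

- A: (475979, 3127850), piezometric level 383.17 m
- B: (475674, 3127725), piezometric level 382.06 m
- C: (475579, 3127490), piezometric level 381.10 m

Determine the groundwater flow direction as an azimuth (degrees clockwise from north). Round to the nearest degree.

Differences from A: to B (Δx, Δy, Δh) = (-305, -125, -1.11); to C = (-400, -360, -2.07).
Solve a·Δx + b·Δy = Δh: det = (-305)·(-360) − (-400)·(-125) = 59800.
∂h/∂x = [(-1.11)·(-360) − (-2.07)·(-125)] / 59800 = +0.002355
∂h/∂y = [(-305)·(-2.07) − (-400)·(-1.11)] / 59800 = +0.003133
Flow direction (−∇h) has components (-0.002355 E, -0.003133 N).
Azimuth = atan2(E, N) = atan2(-0.002355, -0.003133) = 216.9° ≈ 217°.

217°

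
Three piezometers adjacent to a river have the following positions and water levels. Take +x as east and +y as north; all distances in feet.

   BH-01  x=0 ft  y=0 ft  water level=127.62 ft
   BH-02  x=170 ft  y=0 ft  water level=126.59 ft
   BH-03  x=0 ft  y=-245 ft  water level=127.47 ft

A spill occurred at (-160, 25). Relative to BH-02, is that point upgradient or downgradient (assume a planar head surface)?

upgradient

∂h/∂x = (126.59 − 127.62) / (170 − 0) = -0.006059
∂h/∂y = (127.47 − 127.62) / (-245 − 0) = +0.0006122
Head at (-160, 25) = 127.62 + (-0.006059)·(-160) + (+0.0006122)·(25) = 128.60 ft.
That is higher than the 126.59 ft at BH-02, so the point is upgradient.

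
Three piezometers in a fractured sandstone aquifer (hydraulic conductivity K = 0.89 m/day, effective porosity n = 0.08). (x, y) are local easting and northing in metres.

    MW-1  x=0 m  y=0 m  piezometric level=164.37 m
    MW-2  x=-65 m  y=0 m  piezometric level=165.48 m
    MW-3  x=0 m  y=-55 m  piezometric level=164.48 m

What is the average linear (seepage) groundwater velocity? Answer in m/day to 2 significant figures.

∂h/∂x = (165.48 − 164.37) / (-65 − 0) = -0.01708
∂h/∂y = (164.48 − 164.37) / (-55 − 0) = -0.002000
|∇h| = √(-0.01708² + -0.002000²) = 0.0172
Seepage velocity v = K·i/n = 0.89 × 0.0172 / 0.08 = 0.1913 m/day.

0.19 m/day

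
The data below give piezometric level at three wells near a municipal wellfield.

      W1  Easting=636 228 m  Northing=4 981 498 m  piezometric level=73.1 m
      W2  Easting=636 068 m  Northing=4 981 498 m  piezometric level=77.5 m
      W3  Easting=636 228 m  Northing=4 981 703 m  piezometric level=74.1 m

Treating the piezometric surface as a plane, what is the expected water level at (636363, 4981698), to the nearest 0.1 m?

70.4 m

∂h/∂x = (77.5 − 73.1) / (636068 − 636228) = -0.02750
∂h/∂y = (74.1 − 73.1) / (4981703 − 4981498) = +0.004878
h(636363, 4981698) = 73.1 + (-0.02750)·(135) + (+0.004878)·(200) = 73.1 -3.713 +0.976 = 70.363 m.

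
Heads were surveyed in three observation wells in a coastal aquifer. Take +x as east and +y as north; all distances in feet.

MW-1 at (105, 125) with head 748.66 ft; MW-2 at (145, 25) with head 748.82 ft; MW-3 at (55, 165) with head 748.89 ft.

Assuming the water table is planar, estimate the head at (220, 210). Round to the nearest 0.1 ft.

With h = a·x + b·y + c and MW-1 as origin, the differences give:
  40·a + (-100)·b = +0.16
  (-50)·a + 40·b = +0.23
Eliminate b (×40 and ×(-100), subtract): -3400·a = 29.400 → a = ∂h/∂x = -0.008647
Back-substitute: b = ∂h/∂y = -0.005059.
h(220, 210) = 748.66 + (-0.008647)·(115) + (-0.005059)·(85) = 748.66 -0.994 -0.430 = 747.236 ft.

747.2 ft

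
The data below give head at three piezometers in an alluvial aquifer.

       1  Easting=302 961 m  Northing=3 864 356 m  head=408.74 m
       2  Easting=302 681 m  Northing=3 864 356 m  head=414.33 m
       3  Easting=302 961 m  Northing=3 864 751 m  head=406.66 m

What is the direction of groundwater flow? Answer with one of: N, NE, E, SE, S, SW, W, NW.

E

∂h/∂x = (414.33 − 408.74) / (302681 − 302961) = -0.01996
∂h/∂y = (406.66 − 408.74) / (3864751 − 3864356) = -0.005266
Flow = −∇h = (+0.01996 east, +0.005266 north), which points east.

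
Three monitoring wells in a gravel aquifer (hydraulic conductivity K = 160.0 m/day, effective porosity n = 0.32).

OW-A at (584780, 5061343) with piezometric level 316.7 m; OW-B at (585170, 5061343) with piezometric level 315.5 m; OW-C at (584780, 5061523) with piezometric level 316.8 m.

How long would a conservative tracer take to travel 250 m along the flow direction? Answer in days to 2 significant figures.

160 days

∂h/∂x = (315.5 − 316.7) / (585170 − 584780) = -0.003077
∂h/∂y = (316.8 − 316.7) / (5061523 − 5061343) = +0.0005556
|∇h| = √(-0.003077² + 0.0005556²) = 0.003127
Seepage velocity v = K·i/n = 160.0 × 0.003127 / 0.32 = 1.563 m/day.
t = 250 / 1.563 = 159.9 days.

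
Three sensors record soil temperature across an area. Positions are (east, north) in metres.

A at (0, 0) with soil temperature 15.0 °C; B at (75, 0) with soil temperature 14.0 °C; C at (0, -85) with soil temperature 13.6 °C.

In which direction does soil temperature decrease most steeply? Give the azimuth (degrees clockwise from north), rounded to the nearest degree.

∂T/∂x = (14.0 − 15.0) / (75 − 0) = -0.01333
∂T/∂y = (13.6 − 15.0) / (-85 − 0) = +0.01647
Steepest decrease is along −∇f: components (+0.01333 E, -0.01647 N).
Azimuth = atan2(+0.01333, -0.01647) = 141.0° ≈ 141°.

141°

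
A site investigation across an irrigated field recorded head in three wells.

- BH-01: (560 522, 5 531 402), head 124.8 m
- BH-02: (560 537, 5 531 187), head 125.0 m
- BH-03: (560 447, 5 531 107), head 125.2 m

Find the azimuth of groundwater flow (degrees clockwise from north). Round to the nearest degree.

Three-point gradient (reference BH-01): Δ to BH-02 = (15, -215, +0.2), Δ to BH-03 = (-75, -295, +0.4).
∂h/∂x = -0.001314, ∂h/∂y = -0.001022 (det = -20550).
Flow direction (−∇h) has components (+0.001314 E, +0.001022 N).
Azimuth = atan2(E, N) = atan2(+0.001314, +0.001022) = 52.1° ≈ 052°.

052°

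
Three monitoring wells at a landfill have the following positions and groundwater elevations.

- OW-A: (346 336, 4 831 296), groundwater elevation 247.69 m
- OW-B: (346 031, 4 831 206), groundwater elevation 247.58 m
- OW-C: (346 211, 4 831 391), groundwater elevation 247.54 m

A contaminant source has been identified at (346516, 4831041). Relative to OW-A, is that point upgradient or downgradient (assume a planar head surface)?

upgradient

With h = a·x + b·y + c and OW-A as origin, the differences give:
  (-305)·a + (-90)·b = -0.11
  (-125)·a + 95·b = -0.15
Eliminate b (×95 and ×(-90), subtract): -40225·a = -23.950 → a = ∂h/∂x = +0.0005954
Back-substitute: b = ∂h/∂y = -0.0007955.
Head at (346516, 4831041) = 247.69 + (+0.0005954)·(180) + (-0.0007955)·(-255) = 248.00 m.
That is higher than the 247.69 m at OW-A, so the point is upgradient.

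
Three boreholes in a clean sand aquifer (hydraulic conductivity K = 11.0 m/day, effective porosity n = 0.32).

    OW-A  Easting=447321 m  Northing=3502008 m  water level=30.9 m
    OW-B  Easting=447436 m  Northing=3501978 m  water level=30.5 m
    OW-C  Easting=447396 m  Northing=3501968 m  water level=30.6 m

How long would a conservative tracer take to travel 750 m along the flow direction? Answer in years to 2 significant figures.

Three-point gradient (reference OW-A): Δ to OW-B = (115, -30, -0.4), Δ to OW-C = (75, -40, -0.3).
∂h/∂x = -0.002979, ∂h/∂y = +0.001915 (det = -2350).
|∇h| = √(-0.002979² + 0.001915²) = 0.003541
Seepage velocity v = K·i/n = 11.0 × 0.003541 / 0.32 = 0.1217 m/day.
t = 750 / 0.1217 = 6163 days = 16.9 years.

17 years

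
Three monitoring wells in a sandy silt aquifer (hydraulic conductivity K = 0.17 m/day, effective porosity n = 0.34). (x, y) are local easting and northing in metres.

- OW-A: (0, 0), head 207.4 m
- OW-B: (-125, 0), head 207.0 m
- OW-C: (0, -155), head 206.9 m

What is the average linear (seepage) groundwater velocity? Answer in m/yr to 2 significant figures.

∂h/∂x = (207.0 − 207.4) / (-125 − 0) = +0.003200
∂h/∂y = (206.9 − 207.4) / (-155 − 0) = +0.003226
|∇h| = √(0.003200² + 0.003226²) = 0.004544
Seepage velocity v = K·i/n = 0.17 × 0.004544 / 0.34 = 0.002272 m/day = 0.8298 m/yr.

0.83 m/yr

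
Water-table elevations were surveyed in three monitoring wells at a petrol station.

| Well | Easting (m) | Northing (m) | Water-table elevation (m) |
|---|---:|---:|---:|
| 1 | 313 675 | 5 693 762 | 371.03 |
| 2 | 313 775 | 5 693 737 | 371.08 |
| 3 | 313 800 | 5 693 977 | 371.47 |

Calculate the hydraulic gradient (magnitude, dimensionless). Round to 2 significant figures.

0.0018

Three-point gradient (reference 1): Δ to 2 = (100, -25, +0.05), Δ to 3 = (125, 215, +0.44).
∂h/∂x = +0.0008832, ∂h/∂y = +0.001533 (det = 24625).
|∇h| = √(0.0008832² + 0.001533²) = 0.001769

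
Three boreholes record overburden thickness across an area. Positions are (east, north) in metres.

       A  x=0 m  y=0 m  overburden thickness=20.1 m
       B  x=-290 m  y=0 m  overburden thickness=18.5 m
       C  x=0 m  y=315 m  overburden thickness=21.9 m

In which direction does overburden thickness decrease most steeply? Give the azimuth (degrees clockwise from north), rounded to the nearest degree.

∂d/∂x = (18.5 − 20.1) / (-290 − 0) = +0.005517
∂d/∂y = (21.9 − 20.1) / (315 − 0) = +0.005714
Steepest decrease is along −∇f: components (-0.005517 E, -0.005714 N).
Azimuth = atan2(-0.005517, -0.005714) = 224.0° ≈ 224°.

224°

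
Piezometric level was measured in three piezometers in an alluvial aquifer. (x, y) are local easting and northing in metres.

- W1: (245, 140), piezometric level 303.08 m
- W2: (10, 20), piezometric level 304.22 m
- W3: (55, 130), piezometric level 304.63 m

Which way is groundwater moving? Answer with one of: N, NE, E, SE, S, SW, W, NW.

Differences from W1: to W2 (Δx, Δy, Δh) = (-235, -120, +1.14); to W3 = (-190, -10, +1.55).
Solve a·Δx + b·Δy = Δh: det = (-235)·(-10) − (-190)·(-120) = -20450.
∂h/∂x = [(+1.14)·(-10) − (+1.55)·(-120)] / -20450 = -0.008538
∂h/∂y = [(-235)·(+1.55) − (-190)·(+1.14)] / -20450 = +0.007220
Flow = −∇h = (+0.008538 east, -0.007220 north), which points southeast.

SE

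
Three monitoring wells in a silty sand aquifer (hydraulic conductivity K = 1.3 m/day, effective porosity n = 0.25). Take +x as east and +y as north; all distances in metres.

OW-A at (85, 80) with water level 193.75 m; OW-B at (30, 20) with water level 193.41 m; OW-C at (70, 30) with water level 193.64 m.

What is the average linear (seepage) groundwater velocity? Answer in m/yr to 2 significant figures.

11 m/yr

With h = a·x + b·y + c and OW-A as origin, the differences give:
  (-55)·a + (-60)·b = -0.34
  (-15)·a + (-50)·b = -0.11
Eliminate b (×(-50) and ×(-60), subtract): 1850·a = 10.400 → a = ∂h/∂x = +0.005622
Back-substitute: b = ∂h/∂y = +0.0005135.
|∇h| = √(0.005622² + 0.0005135²) = 0.005645
Seepage velocity v = K·i/n = 1.3 × 0.005645 / 0.25 = 0.02935 m/day = 10.72 m/yr.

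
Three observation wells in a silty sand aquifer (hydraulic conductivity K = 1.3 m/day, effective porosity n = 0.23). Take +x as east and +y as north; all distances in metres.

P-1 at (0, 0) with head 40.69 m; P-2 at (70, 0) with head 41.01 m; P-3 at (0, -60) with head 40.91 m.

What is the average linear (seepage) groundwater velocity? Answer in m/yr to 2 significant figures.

12 m/yr

∂h/∂x = (41.01 − 40.69) / (70 − 0) = +0.004571
∂h/∂y = (40.91 − 40.69) / (-60 − 0) = -0.003667
|∇h| = √(0.004571² + -0.003667²) = 0.00586
Seepage velocity v = K·i/n = 1.3 × 0.00586 / 0.23 = 0.03312 m/day = 12.1 m/yr.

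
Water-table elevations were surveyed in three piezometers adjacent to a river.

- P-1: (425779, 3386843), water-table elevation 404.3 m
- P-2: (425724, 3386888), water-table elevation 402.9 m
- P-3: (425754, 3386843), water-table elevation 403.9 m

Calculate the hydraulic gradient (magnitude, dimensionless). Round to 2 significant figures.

Differences from P-1: to P-2 (Δx, Δy, Δh) = (-55, 45, -1.4); to P-3 = (-25, 0, -0.4).
Determinant of the coordinate differences = (-55)·0 − (-25)·45 = 1125.
∂h/∂x = [(-1.4)·0 − (-0.4)·45] / 1125 = +0.01600
∂h/∂y = [(-55)·(-0.4) − (-25)·(-1.4)] / 1125 = -0.01156
|∇h| = √(0.01600² + -0.01156²) = 0.01974

0.020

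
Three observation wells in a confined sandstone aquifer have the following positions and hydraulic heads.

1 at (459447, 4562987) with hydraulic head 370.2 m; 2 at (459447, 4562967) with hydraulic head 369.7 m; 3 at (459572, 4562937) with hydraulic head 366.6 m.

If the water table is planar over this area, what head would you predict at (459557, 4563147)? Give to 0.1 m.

With h = a·x + b·y + c and 1 as origin, the differences give:
  0·a + (-20)·b = -0.5
  125·a + (-50)·b = -3.6
Eliminate b (×(-50) and ×(-20), subtract): 2500·a = -47.00 → a = ∂h/∂x = -0.01880
Back-substitute: b = ∂h/∂y = +0.02500.
h(459557, 4563147) = 370.2 + (-0.01880)·(110) + (+0.02500)·(160) = 370.2 -2.068 +4.000 = 372.132 m.

372.1 m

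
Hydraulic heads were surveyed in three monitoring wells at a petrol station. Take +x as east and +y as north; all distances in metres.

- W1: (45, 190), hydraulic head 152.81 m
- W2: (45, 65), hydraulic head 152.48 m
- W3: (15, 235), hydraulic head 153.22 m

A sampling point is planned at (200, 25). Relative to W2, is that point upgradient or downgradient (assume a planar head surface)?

With h = a·x + b·y + c and W1 as origin, the differences give:
  0·a + (-125)·b = -0.33
  (-30)·a + 45·b = +0.41
Eliminate b (×45 and ×(-125), subtract): -3750·a = 36.400 → a = ∂h/∂x = -0.009707
Back-substitute: b = ∂h/∂y = +0.002640.
Head at (200, 25) = 152.81 + (-0.009707)·(155) + (+0.002640)·(-165) = 150.87 m.
That is lower than the 152.48 m at W2, so the point is downgradient.

downgradient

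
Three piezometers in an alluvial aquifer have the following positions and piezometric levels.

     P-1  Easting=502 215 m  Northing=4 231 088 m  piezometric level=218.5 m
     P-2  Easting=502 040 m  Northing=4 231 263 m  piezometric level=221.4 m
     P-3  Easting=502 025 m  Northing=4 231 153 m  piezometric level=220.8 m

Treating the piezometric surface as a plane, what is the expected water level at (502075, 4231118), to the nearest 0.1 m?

Taking P-1 as reference: P-2−P-1 = (-175, 175, +2.9); P-3−P-1 = (-190, 65, +2.3).
Solve a·Δx + b·Δy = Δh: det = (-175)·65 − (-190)·175 = 21875.
∂h/∂x = [(+2.9)·65 − (+2.3)·175] / 21875 = -0.009783
∂h/∂y = [(-175)·(+2.3) − (-190)·(+2.9)] / 21875 = +0.006789
h(502075, 4231118) = 218.5 + (-0.009783)·(-140) + (+0.006789)·(30) = 218.5 +1.370 +0.204 = 220.073 m.

220.1 m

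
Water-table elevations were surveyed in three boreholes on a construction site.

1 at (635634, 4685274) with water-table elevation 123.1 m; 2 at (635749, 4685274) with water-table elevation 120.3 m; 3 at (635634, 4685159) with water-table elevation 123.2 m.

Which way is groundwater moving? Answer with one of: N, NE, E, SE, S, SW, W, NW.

∂h/∂x = (120.3 − 123.1) / (635749 − 635634) = -0.02435
∂h/∂y = (123.2 − 123.1) / (4685159 − 4685274) = -0.0008696
Flow = −∇h = (+0.02435 east, +0.0008696 north), which points east.

E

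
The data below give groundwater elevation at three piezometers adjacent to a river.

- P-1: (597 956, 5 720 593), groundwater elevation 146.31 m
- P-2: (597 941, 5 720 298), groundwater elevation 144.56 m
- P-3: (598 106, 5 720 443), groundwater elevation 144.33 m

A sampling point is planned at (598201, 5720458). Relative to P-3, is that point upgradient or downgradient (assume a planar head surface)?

Differences from P-1: to P-2 (Δx, Δy, Δh) = (-15, -295, -1.75); to P-3 = (150, -150, -1.98).
Determinant of the coordinate differences = (-15)·(-150) − 150·(-295) = 46500.
∂h/∂x = [(-1.75)·(-150) − (-1.98)·(-295)] / 46500 = -0.006916
∂h/∂y = [(-15)·(-1.98) − 150·(-1.75)] / 46500 = +0.006284
Head at (598201, 5720458) = 146.31 + (-0.006916)·(245) + (+0.006284)·(-135) = 143.77 m.
That is lower than the 144.33 m at P-3, so the point is downgradient.

downgradient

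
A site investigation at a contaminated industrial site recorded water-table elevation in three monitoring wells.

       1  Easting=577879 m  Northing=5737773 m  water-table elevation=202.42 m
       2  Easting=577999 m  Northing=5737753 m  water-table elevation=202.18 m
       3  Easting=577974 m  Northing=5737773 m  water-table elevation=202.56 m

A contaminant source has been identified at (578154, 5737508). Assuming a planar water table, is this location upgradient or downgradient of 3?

Taking 1 as reference: 2−1 = (120, -20, -0.24); 3−1 = (95, 0, +0.14).
Determinant of the coordinate differences = 120·0 − 95·(-20) = 1900.
∂h/∂x = [(-0.24)·0 − (+0.14)·(-20)] / 1900 = +0.001474
∂h/∂y = [120·(+0.14) − 95·(-0.24)] / 1900 = +0.02084
Head at (578154, 5737508) = 202.42 + (+0.001474)·(275) + (+0.02084)·(-265) = 197.30 m.
That is lower than the 202.56 m at 3, so the point is downgradient.

downgradient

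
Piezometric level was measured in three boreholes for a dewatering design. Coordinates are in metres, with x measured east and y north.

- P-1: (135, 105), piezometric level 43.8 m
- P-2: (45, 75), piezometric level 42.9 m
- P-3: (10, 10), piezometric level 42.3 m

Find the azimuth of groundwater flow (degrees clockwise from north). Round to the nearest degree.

Taking P-1 as reference: P-2−P-1 = (-90, -30, -0.9); P-3−P-1 = (-125, -95, -1.5).
Solve a·Δx + b·Δy = Δh: det = (-90)·(-95) − (-125)·(-30) = 4800.
∂h/∂x = [(-0.9)·(-95) − (-1.5)·(-30)] / 4800 = +0.008437
∂h/∂y = [(-90)·(-1.5) − (-125)·(-0.9)] / 4800 = +0.004688
Flow direction (−∇h) has components (-0.008437 E, -0.004688 N).
Azimuth = atan2(E, N) = atan2(-0.008437, -0.004688) = 240.9° ≈ 241°.

241°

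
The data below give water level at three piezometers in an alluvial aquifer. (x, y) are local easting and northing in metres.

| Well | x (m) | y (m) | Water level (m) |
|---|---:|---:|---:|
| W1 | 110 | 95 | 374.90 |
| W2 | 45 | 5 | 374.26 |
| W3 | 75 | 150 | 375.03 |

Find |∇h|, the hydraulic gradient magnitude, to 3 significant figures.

0.00577

Differences from W1: to W2 (Δx, Δy, Δh) = (-65, -90, -0.64); to W3 = (-35, 55, +0.13).
Solve a·Δx + b·Δy = Δh: det = (-65)·55 − (-35)·(-90) = -6725.
∂h/∂x = [(-0.64)·55 − (+0.13)·(-90)] / -6725 = +0.003494
∂h/∂y = [(-65)·(+0.13) − (-35)·(-0.64)] / -6725 = +0.004587
|∇h| = √(0.003494² + 0.004587²) = 0.005766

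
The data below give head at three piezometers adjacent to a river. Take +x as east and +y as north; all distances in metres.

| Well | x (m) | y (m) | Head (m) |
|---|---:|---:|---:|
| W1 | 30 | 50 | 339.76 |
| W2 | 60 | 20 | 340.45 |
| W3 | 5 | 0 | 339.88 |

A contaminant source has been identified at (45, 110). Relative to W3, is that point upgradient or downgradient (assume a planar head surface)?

downgradient

Three-point gradient (reference W1): Δ to W2 = (30, -30, +0.69), Δ to W3 = (-25, -50, +0.12).
∂h/∂x = +0.01373, ∂h/∂y = -0.009267 (det = -2250).
Head at (45, 110) = 339.76 + (+0.01373)·(15) + (-0.009267)·(60) = 339.41 m.
That is lower than the 339.88 m at W3, so the point is downgradient.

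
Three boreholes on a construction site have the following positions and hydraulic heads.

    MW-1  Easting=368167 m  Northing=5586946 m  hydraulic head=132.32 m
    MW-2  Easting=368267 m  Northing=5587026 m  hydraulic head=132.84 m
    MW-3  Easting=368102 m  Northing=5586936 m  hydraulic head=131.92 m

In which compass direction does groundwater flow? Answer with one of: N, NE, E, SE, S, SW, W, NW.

Three-point gradient (reference MW-1): Δ to MW-2 = (100, 80, +0.52), Δ to MW-3 = (-65, -10, -0.40).
∂h/∂x = +0.006381, ∂h/∂y = -0.001476 (det = 4200).
Flow = −∇h = (-0.006381 east, +0.001476 north), which points west.

W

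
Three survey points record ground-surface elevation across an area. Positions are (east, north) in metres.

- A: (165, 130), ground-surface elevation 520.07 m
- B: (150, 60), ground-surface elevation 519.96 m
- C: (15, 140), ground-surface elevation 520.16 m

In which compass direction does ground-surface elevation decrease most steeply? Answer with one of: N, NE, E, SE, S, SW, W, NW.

S

With z = a·x + b·y + c and A as origin, the differences give:
  (-15)·a + (-70)·b = -0.11
  (-150)·a + 10·b = +0.09
Eliminate b (×10 and ×(-70), subtract): -10650·a = 5.200 → a = ∂z/∂x = -0.0004883
Back-substitute: b = ∂z/∂y = +0.001676.
Steepest decrease is along −∇f = (+0.0004883 E, -0.001676 N) → south.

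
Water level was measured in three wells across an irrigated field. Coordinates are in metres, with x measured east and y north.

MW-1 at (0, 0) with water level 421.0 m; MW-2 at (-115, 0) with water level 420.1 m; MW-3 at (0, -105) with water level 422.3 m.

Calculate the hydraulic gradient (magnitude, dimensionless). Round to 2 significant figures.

∂h/∂x = (420.1 − 421.0) / (-115 − 0) = +0.007826
∂h/∂y = (422.3 − 421.0) / (-105 − 0) = -0.01238
|∇h| = √(0.007826² + -0.01238²) = 0.01465

0.015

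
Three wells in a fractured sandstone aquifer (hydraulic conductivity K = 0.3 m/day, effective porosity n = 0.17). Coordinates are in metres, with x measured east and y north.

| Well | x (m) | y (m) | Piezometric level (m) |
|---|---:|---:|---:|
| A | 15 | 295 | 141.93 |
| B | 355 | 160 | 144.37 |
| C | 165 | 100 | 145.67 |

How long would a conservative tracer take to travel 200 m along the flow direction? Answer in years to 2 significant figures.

16 years

Differences from A: to B (Δx, Δy, Δh) = (340, -135, +2.44); to C = (150, -195, +3.74).
Determinant of the coordinate differences = 340·(-195) − 150·(-135) = -46050.
∂h/∂x = [(+2.44)·(-195) − (+3.74)·(-135)] / -46050 = -0.0006319
∂h/∂y = [340·(+3.74) − 150·(+2.44)] / -46050 = -0.01967
|∇h| = √(-0.0006319² + -0.01967²) = 0.01968
Seepage velocity v = K·i/n = 0.3 × 0.01968 / 0.17 = 0.03473 m/day.
t = 200 / 0.03473 = 5759 days = 15.8 years.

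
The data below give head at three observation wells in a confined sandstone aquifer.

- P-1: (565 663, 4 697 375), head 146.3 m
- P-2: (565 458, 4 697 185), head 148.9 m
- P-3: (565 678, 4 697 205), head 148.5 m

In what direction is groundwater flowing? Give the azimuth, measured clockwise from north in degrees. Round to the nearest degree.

003°

Taking P-1 as reference: P-2−P-1 = (-205, -190, +2.6); P-3−P-1 = (15, -170, +2.2).
Solve a·Δx + b·Δy = Δh: det = (-205)·(-170) − 15·(-190) = 37700.
∂h/∂x = [(+2.6)·(-170) − (+2.2)·(-190)] / 37700 = -0.0006366
∂h/∂y = [(-205)·(+2.2) − 15·(+2.6)] / 37700 = -0.01300
Flow direction (−∇h) has components (+0.0006366 E, +0.01300 N).
Azimuth = atan2(E, N) = atan2(+0.0006366, +0.01300) = 2.8° ≈ 003°.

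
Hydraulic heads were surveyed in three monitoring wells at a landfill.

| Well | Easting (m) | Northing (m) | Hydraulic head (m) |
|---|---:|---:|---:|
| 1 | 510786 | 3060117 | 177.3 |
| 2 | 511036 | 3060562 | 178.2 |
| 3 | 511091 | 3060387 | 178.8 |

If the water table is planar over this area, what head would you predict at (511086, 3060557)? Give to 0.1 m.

With h = a·x + b·y + c and 1 as origin, the differences give:
  250·a + 445·b = +0.9
  305·a + 270·b = +1.5
Eliminate b (×270 and ×445, subtract): -68225·a = -424.50 → a = ∂h/∂x = +0.006222
Back-substitute: b = ∂h/∂y = -0.001473.
h(511086, 3060557) = 177.3 + (+0.006222)·(300) + (-0.001473)·(440) = 177.3 +1.867 -0.648 = 178.518 m.

178.5 m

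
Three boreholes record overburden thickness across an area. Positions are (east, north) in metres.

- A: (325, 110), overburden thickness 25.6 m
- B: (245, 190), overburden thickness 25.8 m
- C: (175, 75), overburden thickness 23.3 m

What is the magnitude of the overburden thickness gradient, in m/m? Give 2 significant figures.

0.019 m/m

With d = a·x + b·y + c and A as origin, the differences give:
  (-80)·a + 80·b = +0.2
  (-150)·a + (-35)·b = -2.3
Eliminate b (×(-35) and ×80, subtract): 14800·a = 177.00 → a = ∂d/∂x = +0.01196
Back-substitute: b = ∂d/∂y = +0.01446.
|∇f| = √(0.01196² + 0.01446²) = 0.01877 m/m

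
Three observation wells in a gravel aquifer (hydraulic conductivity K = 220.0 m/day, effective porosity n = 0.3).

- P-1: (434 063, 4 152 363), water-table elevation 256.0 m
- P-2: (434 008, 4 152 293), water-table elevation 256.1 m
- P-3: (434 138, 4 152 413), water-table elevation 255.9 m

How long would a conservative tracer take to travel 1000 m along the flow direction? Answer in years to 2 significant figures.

3.3 years

With h = a·x + b·y + c and P-1 as origin, the differences give:
  (-55)·a + (-70)·b = +0.1
  75·a + 50·b = -0.1
Eliminate b (×50 and ×(-70), subtract): 2500·a = -2.00 → a = ∂h/∂x = -0.0008000
Back-substitute: b = ∂h/∂y = -0.0008000.
|∇h| = √(-0.0008000² + -0.0008000²) = 0.001131
Seepage velocity v = K·i/n = 220.0 × 0.001131 / 0.3 = 0.8294 m/day.
t = 1000 / 0.8294 = 1206 days = 3.3 years.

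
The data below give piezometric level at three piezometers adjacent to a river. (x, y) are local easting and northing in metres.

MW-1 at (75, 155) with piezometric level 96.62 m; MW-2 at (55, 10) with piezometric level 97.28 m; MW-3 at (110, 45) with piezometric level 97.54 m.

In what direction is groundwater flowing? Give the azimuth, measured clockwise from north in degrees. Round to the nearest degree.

With h = a·x + b·y + c and MW-1 as origin, the differences give:
  (-20)·a + (-145)·b = +0.66
  35·a + (-110)·b = +0.92
Eliminate b (×(-110) and ×(-145), subtract): 7275·a = 60.800 → a = ∂h/∂x = +0.008357
Back-substitute: b = ∂h/∂y = -0.005704.
Flow direction (−∇h) has components (-0.008357 E, +0.005704 N).
Azimuth = atan2(E, N) = atan2(-0.008357, +0.005704) = 304.3° ≈ 304°.

304°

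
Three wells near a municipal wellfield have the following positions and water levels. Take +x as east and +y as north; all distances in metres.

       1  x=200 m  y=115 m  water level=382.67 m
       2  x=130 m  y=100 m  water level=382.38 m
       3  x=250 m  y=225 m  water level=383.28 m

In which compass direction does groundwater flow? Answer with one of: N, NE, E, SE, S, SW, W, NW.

SW

With h = a·x + b·y + c and 1 as origin, the differences give:
  (-70)·a + (-15)·b = -0.29
  50·a + 110·b = +0.61
Eliminate b (×110 and ×(-15), subtract): -6950·a = -22.750 → a = ∂h/∂x = +0.003273
Back-substitute: b = ∂h/∂y = +0.004058.
Flow = −∇h = (-0.003273 east, -0.004058 north), which points southwest.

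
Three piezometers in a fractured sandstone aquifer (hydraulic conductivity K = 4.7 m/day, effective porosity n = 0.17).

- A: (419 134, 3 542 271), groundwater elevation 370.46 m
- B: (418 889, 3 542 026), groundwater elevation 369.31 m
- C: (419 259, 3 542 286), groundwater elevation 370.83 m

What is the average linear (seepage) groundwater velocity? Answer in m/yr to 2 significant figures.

34 m/yr

With h = a·x + b·y + c and A as origin, the differences give:
  (-245)·a + (-245)·b = -1.15
  125·a + 15·b = +0.37
Eliminate b (×15 and ×(-245), subtract): 26950·a = 73.400 → a = ∂h/∂x = +0.002724
Back-substitute: b = ∂h/∂y = +0.001970.
|∇h| = √(0.002724² + 0.001970²) = 0.003362
Seepage velocity v = K·i/n = 4.7 × 0.003362 / 0.17 = 0.09295 m/day = 33.95 m/yr.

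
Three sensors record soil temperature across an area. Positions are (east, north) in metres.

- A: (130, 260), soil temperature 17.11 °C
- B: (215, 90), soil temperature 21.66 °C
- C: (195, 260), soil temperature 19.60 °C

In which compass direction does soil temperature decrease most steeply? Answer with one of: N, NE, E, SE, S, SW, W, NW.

Taking A as reference: B−A = (85, -170, +4.55); C−A = (65, 0, +2.49).
Determinant of the coordinate differences = 85·0 − 65·(-170) = 11050.
∂T/∂x = [(+4.55)·0 − (+2.49)·(-170)] / 11050 = +0.03831
∂T/∂y = [85·(+2.49) − 65·(+4.55)] / 11050 = -0.007611
Steepest decrease is along −∇f = (-0.03831 E, +0.007611 N) → west.

W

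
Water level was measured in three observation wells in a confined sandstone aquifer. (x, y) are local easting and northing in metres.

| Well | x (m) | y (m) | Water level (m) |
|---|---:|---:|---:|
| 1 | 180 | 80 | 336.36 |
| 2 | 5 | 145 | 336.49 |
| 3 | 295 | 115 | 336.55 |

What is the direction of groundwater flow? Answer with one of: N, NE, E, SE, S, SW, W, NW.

S

Differences from 1: to 2 (Δx, Δy, Δh) = (-175, 65, +0.13); to 3 = (115, 35, +0.19).
Determinant of the coordinate differences = (-175)·35 − 115·65 = -13600.
∂h/∂x = [(+0.13)·35 − (+0.19)·65] / -13600 = +0.0005735
∂h/∂y = [(-175)·(+0.19) − 115·(+0.13)] / -13600 = +0.003544
Flow = −∇h = (-0.0005735 east, -0.003544 north), which points south.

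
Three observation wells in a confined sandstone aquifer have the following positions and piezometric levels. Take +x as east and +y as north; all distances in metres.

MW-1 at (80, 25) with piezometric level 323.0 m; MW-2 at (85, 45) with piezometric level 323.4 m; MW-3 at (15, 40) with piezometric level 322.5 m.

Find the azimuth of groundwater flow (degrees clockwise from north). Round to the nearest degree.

214°

With h = a·x + b·y + c and MW-1 as origin, the differences give:
  5·a + 20·b = +0.4
  (-65)·a + 15·b = -0.5
Eliminate b (×15 and ×20, subtract): 1375·a = 16.00 → a = ∂h/∂x = +0.01164
Back-substitute: b = ∂h/∂y = +0.01709.
Flow direction (−∇h) has components (-0.01164 E, -0.01709 N).
Azimuth = atan2(E, N) = atan2(-0.01164, -0.01709) = 214.2° ≈ 214°.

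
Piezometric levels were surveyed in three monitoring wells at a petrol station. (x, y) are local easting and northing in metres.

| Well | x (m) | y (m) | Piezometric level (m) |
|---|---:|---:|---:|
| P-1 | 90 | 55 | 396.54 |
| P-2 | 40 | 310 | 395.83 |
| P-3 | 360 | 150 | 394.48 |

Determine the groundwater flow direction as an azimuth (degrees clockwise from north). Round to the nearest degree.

With h = a·x + b·y + c and P-1 as origin, the differences give:
  (-50)·a + 255·b = -0.71
  270·a + 95·b = -2.06
Eliminate b (×95 and ×255, subtract): -73600·a = 457.850 → a = ∂h/∂x = -0.006221
Back-substitute: b = ∂h/∂y = -0.004004.
Flow direction (−∇h) has components (+0.006221 E, +0.004004 N).
Azimuth = atan2(E, N) = atan2(+0.006221, +0.004004) = 57.2° ≈ 057°.

057°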